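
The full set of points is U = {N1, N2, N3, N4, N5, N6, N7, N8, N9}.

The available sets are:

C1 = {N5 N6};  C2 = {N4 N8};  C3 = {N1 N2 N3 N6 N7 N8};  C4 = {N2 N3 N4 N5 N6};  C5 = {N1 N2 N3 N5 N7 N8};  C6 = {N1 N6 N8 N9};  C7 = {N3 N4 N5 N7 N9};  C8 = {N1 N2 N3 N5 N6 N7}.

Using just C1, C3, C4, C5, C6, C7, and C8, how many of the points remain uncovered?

Union of C1, C3, C4, C5, C6, C7, C8 = {N1, N2, N3, N4, N5, N6, N7, N8, N9} — that's every point, so 0 are uncovered.

0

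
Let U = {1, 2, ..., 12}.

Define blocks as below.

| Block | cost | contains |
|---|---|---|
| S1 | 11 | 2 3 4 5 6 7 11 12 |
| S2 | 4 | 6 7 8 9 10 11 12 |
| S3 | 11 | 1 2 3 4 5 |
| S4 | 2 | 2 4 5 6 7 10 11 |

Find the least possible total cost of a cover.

S2, S3 together cover every point (S2 ∪ S3 = {1, 2, 3, 4, 5, 6, 7, 8, 9, 10, 11, 12}); total cost 4 + 11 = 15.
The greedy pick S4, S2, S3 costs 17; no covering selection beats 15.

15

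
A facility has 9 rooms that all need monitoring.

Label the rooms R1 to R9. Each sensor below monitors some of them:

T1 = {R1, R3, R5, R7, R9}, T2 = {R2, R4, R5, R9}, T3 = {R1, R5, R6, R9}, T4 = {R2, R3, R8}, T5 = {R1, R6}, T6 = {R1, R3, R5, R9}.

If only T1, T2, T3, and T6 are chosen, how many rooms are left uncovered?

1

Union of T1, T2, T3, T6 = {R1, R2, R3, R4, R5, R6, R7, R9}.
Not covered: R8 — 1 room.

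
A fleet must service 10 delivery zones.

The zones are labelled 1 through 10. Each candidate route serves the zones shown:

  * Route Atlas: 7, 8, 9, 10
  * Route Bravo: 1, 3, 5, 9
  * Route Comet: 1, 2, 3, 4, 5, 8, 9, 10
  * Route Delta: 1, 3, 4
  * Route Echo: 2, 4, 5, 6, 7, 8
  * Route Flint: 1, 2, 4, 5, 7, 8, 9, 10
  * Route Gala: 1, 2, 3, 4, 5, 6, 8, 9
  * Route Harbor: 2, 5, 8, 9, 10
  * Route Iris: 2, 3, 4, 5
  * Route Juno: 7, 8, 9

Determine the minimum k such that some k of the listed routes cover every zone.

2

Take {Comet, Echo}. Their union is {1, 2, 3, 4, 5, 6, 7, 8, 9, 10}, which is all 10 zones.
No single route has all 10 zones (the largest, Comet, has 8), so 2 is optimal.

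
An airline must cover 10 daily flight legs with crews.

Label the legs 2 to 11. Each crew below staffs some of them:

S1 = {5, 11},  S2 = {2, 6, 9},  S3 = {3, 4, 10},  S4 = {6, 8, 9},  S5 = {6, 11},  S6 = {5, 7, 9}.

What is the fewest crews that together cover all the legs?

S1 and S2 and S3 and S4 and S6 together: S1 ∪ S2 ∪ S3 ∪ S4 ∪ S6 = {2, 3, 4, 5, 6, 7, 8, 9, 10, 11} — every leg is covered.
No 4 of the 6 crews cover everything (all 15 combinations miss at least one leg), so 5 is optimal.

5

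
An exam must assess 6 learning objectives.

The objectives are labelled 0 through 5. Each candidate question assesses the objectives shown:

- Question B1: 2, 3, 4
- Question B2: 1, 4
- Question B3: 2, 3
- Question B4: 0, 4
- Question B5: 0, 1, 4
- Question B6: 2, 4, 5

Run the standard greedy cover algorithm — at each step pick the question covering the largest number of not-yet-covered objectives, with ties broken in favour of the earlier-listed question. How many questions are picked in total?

3

Greedy: pick B1 (covers 3 new) → pick B5 (covers 2 new) → pick B6 (covers 1 new). Total picks: 3.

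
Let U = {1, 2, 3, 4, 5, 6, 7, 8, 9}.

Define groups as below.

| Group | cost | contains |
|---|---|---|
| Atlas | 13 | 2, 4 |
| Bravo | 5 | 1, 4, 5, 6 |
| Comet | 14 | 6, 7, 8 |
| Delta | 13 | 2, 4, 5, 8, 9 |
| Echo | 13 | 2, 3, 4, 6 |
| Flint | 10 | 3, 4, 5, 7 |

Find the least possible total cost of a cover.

Bravo, Delta, Flint together cover every element (Bravo ∪ Delta ∪ Flint = {1, 2, 3, 4, 5, 6, 7, 8, 9}); total cost 5 + 13 + 10 = 28.
No covering selection has total cost below 28.

28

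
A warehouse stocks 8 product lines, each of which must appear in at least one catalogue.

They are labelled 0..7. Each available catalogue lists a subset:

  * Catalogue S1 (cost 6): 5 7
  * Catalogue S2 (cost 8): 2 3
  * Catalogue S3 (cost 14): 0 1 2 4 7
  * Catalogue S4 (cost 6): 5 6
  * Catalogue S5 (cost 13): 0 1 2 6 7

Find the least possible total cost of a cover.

S2, S3, S4 together cover every product (S2 ∪ S3 ∪ S4 = {0, 1, 2, 3, 4, 5, 6, 7}); total cost 8 + 14 + 6 = 28.
The greedy pick S5, S1, S2, S3 costs 41; no covering selection beats 28.

28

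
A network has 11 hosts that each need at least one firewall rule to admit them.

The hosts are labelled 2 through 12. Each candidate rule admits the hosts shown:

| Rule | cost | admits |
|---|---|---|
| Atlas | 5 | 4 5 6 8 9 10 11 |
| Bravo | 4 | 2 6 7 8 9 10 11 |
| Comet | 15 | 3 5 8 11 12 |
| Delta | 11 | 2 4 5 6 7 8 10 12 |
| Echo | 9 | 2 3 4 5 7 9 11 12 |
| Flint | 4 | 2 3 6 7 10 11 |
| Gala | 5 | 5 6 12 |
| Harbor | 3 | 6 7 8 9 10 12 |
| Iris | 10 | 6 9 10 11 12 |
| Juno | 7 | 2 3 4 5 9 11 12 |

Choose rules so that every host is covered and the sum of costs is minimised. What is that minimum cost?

10

Harbor, Juno together cover every host (Harbor ∪ Juno = {2, 3, 4, 5, 6, 7, 8, 9, 10, 11, 12}); total cost 3 + 7 = 10.
The greedy pick Harbor, Flint, Atlas costs 12; no covering selection beats 10.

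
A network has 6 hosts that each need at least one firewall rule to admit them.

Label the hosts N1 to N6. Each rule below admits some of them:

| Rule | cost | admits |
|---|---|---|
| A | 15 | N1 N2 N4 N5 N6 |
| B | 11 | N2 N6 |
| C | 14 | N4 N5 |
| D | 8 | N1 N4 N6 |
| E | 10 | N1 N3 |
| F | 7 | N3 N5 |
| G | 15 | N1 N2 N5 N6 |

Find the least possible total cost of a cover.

22

A, F together cover every host (A ∪ F = {N1, N2, N3, N4, N5, N6}); total cost 15 + 7 = 22.
The greedy pick D, F, B costs 26; no covering selection beats 22.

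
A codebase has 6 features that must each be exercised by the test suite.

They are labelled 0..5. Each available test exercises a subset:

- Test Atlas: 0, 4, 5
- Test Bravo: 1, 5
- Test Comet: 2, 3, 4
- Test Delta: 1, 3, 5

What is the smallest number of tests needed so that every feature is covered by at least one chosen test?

Atlas and Bravo and Comet together: Atlas ∪ Bravo ∪ Comet = {0, 1, 2, 3, 4, 5} — every feature is covered.
Only Atlas contains 0, so Atlas is forced; the remaining 3 features need at least 2 more tests (each remaining test adds at most 2) — so at least 3 tests are needed, and 3 is optimal.

3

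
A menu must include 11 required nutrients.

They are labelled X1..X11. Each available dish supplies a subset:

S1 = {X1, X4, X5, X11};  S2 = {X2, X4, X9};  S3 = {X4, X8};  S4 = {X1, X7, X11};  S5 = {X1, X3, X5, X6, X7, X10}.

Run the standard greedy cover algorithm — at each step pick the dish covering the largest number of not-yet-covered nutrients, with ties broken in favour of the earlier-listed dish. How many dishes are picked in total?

Greedy: pick S5 (covers 6 new) → pick S2 (covers 3 new) → pick S1 (covers 1 new) → pick S3 (covers 1 new). Total picks: 4.

4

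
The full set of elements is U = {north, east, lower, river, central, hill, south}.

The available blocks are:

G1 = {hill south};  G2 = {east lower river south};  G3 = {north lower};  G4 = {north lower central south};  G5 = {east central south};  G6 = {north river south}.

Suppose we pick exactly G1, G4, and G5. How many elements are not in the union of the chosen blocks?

Union of G1, G4, G5 = {north, east, lower, central, hill, south}.
Not covered: river — 1 element.

1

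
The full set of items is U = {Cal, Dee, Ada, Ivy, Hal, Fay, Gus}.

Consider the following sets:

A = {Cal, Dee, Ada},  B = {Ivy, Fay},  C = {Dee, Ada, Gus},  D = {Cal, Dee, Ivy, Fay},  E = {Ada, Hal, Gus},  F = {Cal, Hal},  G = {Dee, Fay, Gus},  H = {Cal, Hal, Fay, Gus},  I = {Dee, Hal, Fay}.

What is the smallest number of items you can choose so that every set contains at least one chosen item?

The 3 items {Ada, Hal, Fay} hit every set.
The sets B, C, F are pairwise disjoint, so any hitting set needs a separate item for each — at least 3. Hence 3 is optimal.

3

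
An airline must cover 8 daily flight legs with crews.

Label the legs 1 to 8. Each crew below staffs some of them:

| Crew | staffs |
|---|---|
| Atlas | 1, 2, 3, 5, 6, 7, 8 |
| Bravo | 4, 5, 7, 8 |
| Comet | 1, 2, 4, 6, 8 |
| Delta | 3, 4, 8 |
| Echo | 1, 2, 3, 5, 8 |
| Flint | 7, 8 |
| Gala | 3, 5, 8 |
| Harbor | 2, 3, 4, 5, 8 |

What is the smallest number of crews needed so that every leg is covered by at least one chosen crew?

Atlas and Harbor together: Atlas ∪ Harbor = {1, 2, 3, 4, 5, 6, 7, 8} — every leg is covered.
No single crew has all 8 legs (the largest, Atlas, has 7), so 2 is optimal.

2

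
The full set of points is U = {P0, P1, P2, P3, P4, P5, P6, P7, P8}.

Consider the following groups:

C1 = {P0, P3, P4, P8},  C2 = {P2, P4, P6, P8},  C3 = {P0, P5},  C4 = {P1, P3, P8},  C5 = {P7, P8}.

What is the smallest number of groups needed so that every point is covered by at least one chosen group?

Take {C2, C3, C4, C5}. Their union is {P0, P1, P2, P3, P4, P5, P6, P7, P8}, which is all 9 points.
Only C2 contains P2, so C2 is forced; the remaining 5 points need at least 3 more groups (each remaining group adds at most 2) — so at least 4 groups are needed, and 4 is optimal.

4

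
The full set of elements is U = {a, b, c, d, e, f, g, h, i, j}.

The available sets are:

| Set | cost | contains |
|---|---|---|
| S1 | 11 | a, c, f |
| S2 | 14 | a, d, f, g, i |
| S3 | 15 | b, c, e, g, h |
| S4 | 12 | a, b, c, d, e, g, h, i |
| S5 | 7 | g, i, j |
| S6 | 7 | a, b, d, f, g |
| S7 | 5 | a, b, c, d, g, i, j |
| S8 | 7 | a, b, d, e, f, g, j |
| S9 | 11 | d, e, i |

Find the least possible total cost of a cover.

S4, S8 together cover every element (S4 ∪ S8 = {a, b, c, d, e, f, g, h, i, j}); total cost 12 + 7 = 19.
The greedy pick S7, S8, S4 costs 24; no covering selection beats 19.

19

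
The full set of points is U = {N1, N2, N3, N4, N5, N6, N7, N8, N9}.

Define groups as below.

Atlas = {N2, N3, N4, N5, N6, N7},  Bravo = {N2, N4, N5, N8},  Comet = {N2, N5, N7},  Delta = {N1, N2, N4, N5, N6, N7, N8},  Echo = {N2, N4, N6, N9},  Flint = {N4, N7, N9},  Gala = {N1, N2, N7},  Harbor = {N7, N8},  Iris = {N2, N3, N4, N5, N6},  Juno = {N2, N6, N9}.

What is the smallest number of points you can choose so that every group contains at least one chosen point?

2

Take H = {N2, N7}. Each listed group contains at least one of these, so H is a hitting set of size 2.
The groups Harbor, Iris are pairwise disjoint, so any hitting set needs a separate point for each — at least 2. Hence 2 is optimal.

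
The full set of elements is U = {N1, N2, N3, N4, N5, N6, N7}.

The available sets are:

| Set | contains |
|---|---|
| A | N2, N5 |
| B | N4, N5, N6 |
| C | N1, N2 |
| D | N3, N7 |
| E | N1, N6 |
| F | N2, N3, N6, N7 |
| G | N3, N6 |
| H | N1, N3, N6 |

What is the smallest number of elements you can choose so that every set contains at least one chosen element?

T = {N2, N3, N6} meets every set (each contains at least one member of T), and |T| = 3.
The sets A, D, E are pairwise disjoint, so any hitting set needs a separate element for each — at least 3. Hence 3 is optimal.

3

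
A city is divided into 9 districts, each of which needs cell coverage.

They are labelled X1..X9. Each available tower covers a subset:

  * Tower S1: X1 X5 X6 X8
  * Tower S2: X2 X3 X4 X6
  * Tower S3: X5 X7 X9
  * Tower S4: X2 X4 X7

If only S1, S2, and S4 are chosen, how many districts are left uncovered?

Union of S1, S2, S4 = {X1, X2, X3, X4, X5, X6, X7, X8}.
Not covered: X9 — 1 district.

1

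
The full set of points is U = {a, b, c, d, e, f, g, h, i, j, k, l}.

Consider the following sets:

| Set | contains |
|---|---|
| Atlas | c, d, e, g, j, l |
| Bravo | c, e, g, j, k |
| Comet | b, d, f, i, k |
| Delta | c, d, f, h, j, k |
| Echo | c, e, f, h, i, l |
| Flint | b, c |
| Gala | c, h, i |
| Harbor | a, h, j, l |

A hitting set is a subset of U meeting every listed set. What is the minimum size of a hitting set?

T = {c, d, j} meets every set (each contains at least one member of T), and |T| = 3.
No choice of 2 points meets every set, so 3 is the minimum.

3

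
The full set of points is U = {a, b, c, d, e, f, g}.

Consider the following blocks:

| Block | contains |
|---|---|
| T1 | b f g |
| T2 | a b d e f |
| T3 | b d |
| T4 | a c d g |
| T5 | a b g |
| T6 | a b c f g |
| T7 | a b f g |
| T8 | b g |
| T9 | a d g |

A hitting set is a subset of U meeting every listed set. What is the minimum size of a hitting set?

H = {d, g} meets every block (each contains at least one member of H), and |H| = 2.
No single point lies in every block, so at least 2 are needed and 2 is optimal.

2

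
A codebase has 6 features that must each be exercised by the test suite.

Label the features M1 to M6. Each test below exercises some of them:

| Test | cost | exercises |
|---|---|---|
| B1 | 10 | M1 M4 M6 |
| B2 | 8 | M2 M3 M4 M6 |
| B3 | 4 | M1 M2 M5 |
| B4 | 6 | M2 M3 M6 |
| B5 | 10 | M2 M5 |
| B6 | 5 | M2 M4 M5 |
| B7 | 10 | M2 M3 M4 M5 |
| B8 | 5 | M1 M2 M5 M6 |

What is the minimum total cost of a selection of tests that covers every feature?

B2, B3 together cover every feature (B2 ∪ B3 = {M1, M2, M3, M4, M5, M6}); total cost 8 + 4 = 12.
The greedy pick B8, B2 costs 13; no covering selection beats 12.

12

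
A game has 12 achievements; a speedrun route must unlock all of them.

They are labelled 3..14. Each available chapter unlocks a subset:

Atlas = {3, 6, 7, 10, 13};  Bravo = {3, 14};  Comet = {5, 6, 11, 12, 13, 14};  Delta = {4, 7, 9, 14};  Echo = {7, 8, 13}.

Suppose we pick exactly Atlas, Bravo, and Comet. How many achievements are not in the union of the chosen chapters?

Union of Atlas, Bravo, Comet = {3, 5, 6, 7, 10, 11, 12, 13, 14}.
Not covered: 4, 8, 9 — 3 achievements.

3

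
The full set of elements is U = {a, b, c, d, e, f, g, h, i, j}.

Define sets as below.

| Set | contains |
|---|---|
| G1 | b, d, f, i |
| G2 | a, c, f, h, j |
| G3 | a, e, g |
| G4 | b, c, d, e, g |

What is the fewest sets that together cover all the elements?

G1, G2, and G3 cover everything between them: the union {a, b, c, d, e, f, g, h, i, j} is all of U.
Only G2 contains h, so G2 is forced; the remaining 5 elements need at least 2 more sets (each remaining set adds at most 4) — so at least 3 sets are needed, and 3 is optimal.

3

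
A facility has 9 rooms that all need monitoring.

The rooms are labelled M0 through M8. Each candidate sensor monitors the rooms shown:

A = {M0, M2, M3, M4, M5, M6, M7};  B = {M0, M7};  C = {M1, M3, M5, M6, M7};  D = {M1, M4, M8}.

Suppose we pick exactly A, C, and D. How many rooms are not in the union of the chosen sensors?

Union of A, C, D = {M0, M1, M2, M3, M4, M5, M6, M7, M8} — that's every room, so 0 are uncovered.

0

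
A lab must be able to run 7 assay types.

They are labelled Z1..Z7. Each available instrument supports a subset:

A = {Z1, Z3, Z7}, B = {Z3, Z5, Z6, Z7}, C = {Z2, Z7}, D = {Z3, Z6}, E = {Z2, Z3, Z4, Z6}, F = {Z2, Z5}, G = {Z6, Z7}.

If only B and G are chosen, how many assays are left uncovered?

3

Union of B, G = {Z3, Z5, Z6, Z7}.
Not covered: Z1, Z2, Z4 — 3 assays.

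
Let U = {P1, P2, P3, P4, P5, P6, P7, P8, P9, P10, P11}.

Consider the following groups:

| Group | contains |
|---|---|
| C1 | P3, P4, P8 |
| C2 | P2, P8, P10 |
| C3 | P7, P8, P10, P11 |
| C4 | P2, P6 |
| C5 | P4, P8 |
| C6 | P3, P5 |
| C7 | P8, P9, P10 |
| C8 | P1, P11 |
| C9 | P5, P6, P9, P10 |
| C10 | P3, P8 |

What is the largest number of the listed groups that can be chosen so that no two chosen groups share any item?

4

C4, C6, C7, C8 are pairwise disjoint (C4={P2,P6}; C6={P3,P5}; C7={P8,P9,P10}; C8={P1,P11}).
Every remaining group overlaps one of these, and no 5 of the listed groups are pairwise disjoint, so 4 is the maximum.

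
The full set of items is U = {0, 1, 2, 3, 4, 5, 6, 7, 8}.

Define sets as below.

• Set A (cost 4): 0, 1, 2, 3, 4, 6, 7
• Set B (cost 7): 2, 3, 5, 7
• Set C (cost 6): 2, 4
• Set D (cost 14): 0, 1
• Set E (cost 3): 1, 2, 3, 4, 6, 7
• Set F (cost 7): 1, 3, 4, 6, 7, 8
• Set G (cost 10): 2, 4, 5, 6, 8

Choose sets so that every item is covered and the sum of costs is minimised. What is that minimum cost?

14

A, G together cover every item (A ∪ G = {0, 1, 2, 3, 4, 5, 6, 7, 8}); total cost 4 + 10 = 14.
The greedy pick E, A, G costs 17; no covering selection beats 14.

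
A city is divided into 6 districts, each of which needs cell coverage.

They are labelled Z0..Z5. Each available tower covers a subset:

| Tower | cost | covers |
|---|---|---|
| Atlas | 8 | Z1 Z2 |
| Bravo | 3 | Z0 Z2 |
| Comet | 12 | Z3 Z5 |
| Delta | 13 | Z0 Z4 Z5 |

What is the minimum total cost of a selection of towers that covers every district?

Atlas, Comet, Delta together cover every district (Atlas ∪ Comet ∪ Delta = {Z0, Z1, Z2, Z3, Z4, Z5}); total cost 8 + 12 + 13 = 33.
The greedy pick Bravo, Comet, Atlas, Delta costs 36; no covering selection beats 33.

33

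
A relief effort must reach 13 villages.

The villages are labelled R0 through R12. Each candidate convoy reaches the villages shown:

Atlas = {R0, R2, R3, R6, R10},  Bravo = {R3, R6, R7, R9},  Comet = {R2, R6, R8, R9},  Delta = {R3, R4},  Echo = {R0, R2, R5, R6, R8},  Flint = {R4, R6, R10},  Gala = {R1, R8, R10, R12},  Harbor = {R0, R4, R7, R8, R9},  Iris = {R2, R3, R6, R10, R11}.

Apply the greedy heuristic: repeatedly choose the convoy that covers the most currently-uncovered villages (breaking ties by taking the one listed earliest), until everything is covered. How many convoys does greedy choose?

5

Greedy: pick Atlas (covers 5 new) → pick Harbor (covers 4 new) → pick Gala (covers 2 new) → pick Echo (covers 1 new) → pick Iris (covers 1 new). Total picks: 5.
(The true minimum cover uses only 4 convoys, so greedy is not optimal here.)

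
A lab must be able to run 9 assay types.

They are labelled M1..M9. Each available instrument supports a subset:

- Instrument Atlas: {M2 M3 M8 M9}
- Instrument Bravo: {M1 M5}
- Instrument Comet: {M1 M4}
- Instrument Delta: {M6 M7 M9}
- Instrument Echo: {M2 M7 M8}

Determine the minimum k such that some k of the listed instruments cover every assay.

Atlas and Bravo and Comet and Delta together: Atlas ∪ Bravo ∪ Comet ∪ Delta = {M1, M2, M3, M4, M5, M6, M7, M8, M9} — every assay is covered.
Only Atlas contains M3, so Atlas is forced; the remaining 5 assays need at least 3 more instruments (each remaining instrument adds at most 2) — so at least 4 instruments are needed, and 4 is optimal.

4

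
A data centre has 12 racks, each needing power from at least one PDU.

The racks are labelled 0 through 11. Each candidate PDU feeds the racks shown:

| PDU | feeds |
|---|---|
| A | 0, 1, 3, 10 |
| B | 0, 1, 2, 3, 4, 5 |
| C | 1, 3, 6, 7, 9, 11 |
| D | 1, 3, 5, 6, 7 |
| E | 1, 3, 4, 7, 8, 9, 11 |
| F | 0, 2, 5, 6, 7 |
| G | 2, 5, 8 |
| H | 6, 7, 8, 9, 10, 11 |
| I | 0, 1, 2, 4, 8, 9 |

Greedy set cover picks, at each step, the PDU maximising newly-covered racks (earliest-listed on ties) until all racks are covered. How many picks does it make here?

3

Greedy: pick E (covers 7 new) → pick F (covers 4 new) → pick A (covers 1 new). Total picks: 3.
(The true minimum cover uses only 2 PDUs, so greedy is not optimal here.)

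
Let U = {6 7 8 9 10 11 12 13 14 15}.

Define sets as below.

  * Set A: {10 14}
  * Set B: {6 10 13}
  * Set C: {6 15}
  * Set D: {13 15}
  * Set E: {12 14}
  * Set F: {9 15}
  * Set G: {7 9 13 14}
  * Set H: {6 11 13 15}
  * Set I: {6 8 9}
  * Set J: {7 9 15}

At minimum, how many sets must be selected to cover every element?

5

A and E and G and H and I together: A ∪ E ∪ G ∪ H ∪ I = {6, 7, 8, 9, 10, 11, 12, 13, 14, 15} — every element is covered.
No 4 of the 10 sets cover everything (all 210 combinations miss at least one element), so 5 is optimal.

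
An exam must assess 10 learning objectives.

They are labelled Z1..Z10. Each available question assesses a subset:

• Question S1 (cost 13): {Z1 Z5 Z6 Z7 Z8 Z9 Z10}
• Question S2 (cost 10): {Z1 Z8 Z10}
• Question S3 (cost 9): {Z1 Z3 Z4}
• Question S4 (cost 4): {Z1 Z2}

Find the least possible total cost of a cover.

26

S1, S3, S4 together cover every objective (S1 ∪ S3 ∪ S4 = {Z1, Z2, Z3, Z4, Z5, Z6, Z7, Z8, Z9, Z10}); total cost 13 + 9 + 4 = 26.
No covering selection has total cost below 26.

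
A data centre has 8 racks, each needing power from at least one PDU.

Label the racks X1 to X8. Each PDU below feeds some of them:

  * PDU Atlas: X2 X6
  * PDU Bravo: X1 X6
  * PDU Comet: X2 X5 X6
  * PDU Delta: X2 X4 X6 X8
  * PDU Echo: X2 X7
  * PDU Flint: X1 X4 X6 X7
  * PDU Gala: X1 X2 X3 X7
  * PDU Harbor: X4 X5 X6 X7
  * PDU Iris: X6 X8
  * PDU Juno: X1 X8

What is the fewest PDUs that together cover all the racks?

Take {Gala, Harbor, Iris}. Their union is {X1, X2, X3, X4, X5, X6, X7, X8}, which is all 8 racks.
Only Gala contains X3, so Gala is forced; the remaining 4 racks need at least 2 more PDUs (each remaining PDU adds at most 3) — so at least 3 PDUs are needed, and 3 is optimal.

3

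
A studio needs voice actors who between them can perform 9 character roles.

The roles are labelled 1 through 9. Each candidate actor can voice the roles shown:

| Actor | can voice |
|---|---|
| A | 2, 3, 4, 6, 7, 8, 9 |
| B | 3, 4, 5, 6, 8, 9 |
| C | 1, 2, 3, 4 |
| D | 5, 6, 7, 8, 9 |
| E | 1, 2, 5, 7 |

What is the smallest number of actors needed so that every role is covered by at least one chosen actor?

B and E together: B ∪ E = {1, 2, 3, 4, 5, 6, 7, 8, 9} — every role is covered.
No single actor has all 9 roles (the largest, A, has 7), so 2 is optimal.

2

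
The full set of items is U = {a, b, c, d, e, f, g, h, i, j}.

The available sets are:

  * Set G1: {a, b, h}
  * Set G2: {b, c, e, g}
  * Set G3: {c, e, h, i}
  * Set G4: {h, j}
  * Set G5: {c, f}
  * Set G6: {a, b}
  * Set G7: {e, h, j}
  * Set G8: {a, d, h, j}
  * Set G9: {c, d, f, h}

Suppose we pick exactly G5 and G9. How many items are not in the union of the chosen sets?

6

Union of G5, G9 = {c, d, f, h}.
Not covered: a, b, e, g, i, j — 6 items.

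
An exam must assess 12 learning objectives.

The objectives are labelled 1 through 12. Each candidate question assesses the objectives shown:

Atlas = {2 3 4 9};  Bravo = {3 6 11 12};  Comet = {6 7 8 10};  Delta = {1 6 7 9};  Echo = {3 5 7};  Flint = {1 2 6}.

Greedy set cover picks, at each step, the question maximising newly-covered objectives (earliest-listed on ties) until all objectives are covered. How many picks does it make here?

5

Greedy: pick Atlas (covers 4 new) → pick Comet (covers 4 new) → pick Bravo (covers 2 new) → pick Delta (covers 1 new) → pick Echo (covers 1 new). Total picks: 5.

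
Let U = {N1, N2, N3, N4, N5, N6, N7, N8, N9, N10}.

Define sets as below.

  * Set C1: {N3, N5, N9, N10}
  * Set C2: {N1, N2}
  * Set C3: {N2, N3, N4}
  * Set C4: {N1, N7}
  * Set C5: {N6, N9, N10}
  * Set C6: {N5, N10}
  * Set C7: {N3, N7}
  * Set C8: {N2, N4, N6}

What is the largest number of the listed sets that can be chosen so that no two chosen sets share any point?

C2, C5, C7 are pairwise disjoint (C2={N1,N2}; C5={N6,N9,N10}; C7={N3,N7}).
Every remaining set overlaps one of these, and no 4 of the listed sets are pairwise disjoint, so 3 is the maximum.

3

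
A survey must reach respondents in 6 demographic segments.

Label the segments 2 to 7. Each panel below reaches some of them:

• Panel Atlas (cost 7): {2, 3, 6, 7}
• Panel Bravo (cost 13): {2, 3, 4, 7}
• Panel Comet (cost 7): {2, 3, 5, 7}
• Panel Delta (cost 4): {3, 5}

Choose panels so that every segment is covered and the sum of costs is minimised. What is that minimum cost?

Atlas, Bravo, Delta together cover every segment (Atlas ∪ Bravo ∪ Delta = {2, 3, 4, 5, 6, 7}); total cost 7 + 13 + 4 = 24.
No covering selection has total cost below 24.

24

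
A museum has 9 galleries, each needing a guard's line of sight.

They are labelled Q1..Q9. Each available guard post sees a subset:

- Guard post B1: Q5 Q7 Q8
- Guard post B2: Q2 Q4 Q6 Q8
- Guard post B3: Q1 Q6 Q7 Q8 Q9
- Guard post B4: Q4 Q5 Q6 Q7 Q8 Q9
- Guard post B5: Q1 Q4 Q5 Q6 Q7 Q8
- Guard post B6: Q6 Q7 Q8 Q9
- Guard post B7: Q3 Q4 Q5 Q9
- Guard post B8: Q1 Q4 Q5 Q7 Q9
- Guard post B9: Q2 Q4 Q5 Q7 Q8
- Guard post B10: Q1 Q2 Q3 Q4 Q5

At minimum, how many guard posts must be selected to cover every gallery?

B3 and B10 together: B3 ∪ B10 = {Q1, Q2, Q3, Q4, Q5, Q6, Q7, Q8, Q9} — every gallery is covered.
No single guard post has all 9 galleries (the largest, B4, has 6), so 2 is optimal.

2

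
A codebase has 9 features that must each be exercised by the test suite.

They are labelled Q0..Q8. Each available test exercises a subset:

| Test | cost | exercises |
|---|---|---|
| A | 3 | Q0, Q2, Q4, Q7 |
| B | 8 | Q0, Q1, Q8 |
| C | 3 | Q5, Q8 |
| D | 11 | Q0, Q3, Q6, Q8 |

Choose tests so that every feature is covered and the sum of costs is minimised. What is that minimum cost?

25

A, B, C, D together cover every feature (A ∪ B ∪ C ∪ D = {Q0, Q1, Q2, Q3, Q4, Q5, Q6, Q7, Q8}); total cost 3 + 8 + 3 + 11 = 25.
No covering selection has total cost below 25.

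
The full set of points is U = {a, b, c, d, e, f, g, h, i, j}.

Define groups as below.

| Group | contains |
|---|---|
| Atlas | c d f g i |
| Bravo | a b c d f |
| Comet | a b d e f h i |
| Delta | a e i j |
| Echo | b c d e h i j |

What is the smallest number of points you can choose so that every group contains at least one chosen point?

2

Take T = {d, i}. Each listed group contains at least one of these, so T is a hitting set of size 2.
No single point lies in every group, so at least 2 are needed and 2 is optimal.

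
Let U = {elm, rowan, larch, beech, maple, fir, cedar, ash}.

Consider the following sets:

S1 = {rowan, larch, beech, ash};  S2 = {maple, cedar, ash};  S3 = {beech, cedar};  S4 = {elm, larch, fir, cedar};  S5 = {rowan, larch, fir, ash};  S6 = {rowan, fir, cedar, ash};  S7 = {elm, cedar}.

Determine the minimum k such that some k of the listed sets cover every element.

3

Take {S1, S2, S4}. Their union is {elm, rowan, larch, beech, maple, fir, cedar, ash}, which is all 8 elements.
Only S2 contains maple, so S2 is forced; the remaining 5 elements need at least 2 more sets (each remaining set adds at most 3) — so at least 3 sets are needed, and 3 is optimal.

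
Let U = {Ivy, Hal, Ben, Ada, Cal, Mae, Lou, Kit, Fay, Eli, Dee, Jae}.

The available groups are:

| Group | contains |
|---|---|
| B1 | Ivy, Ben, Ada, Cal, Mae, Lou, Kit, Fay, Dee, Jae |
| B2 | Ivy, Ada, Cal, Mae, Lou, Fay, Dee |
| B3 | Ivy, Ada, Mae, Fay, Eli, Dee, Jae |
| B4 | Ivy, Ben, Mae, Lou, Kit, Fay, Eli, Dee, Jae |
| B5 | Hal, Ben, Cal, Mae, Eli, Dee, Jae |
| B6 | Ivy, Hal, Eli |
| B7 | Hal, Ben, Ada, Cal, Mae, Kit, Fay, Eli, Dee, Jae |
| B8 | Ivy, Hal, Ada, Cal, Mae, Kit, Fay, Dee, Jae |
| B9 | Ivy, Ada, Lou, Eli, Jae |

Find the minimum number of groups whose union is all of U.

B4 and B7 cover everything between them: the union {Ivy, Hal, Ben, Ada, Cal, Mae, Lou, Kit, Fay, Eli, Dee, Jae} is all of U.
No single group has all 12 elements (the largest, B1, has 10), so 2 is optimal.

2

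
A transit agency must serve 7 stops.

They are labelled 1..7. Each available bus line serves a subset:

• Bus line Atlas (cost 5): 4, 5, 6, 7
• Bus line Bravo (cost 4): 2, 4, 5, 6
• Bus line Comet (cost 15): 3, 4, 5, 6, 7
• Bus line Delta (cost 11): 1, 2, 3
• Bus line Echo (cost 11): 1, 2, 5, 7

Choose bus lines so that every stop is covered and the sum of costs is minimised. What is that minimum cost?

16

Atlas, Delta together cover every stop (Atlas ∪ Delta = {1, 2, 3, 4, 5, 6, 7}); total cost 5 + 11 = 16.
The greedy pick Bravo, Atlas, Delta costs 20; no covering selection beats 16.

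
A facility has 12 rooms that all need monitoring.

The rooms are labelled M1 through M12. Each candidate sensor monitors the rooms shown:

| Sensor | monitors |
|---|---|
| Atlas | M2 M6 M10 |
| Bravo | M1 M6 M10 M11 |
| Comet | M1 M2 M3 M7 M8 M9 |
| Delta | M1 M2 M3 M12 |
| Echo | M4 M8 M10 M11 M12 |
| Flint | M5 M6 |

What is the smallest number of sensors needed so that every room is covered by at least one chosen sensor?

Comet and Echo and Flint together: Comet ∪ Echo ∪ Flint = {M1, M2, M3, M4, M5, M6, M7, M8, M9, M10, M11, M12} — every room is covered.
Only Echo contains M4, so Echo is forced; the remaining 7 rooms need at least 2 more sensors (each remaining sensor adds at most 5) — so at least 3 sensors are needed, and 3 is optimal.

3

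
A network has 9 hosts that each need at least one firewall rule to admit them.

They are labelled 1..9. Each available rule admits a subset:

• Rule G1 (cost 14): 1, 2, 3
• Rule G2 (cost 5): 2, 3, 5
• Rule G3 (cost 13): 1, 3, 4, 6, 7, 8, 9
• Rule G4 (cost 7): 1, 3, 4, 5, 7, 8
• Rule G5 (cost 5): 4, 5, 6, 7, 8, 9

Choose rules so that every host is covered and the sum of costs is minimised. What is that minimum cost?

G2, G4, G5 together cover every host (G2 ∪ G4 ∪ G5 = {1, 2, 3, 4, 5, 6, 7, 8, 9}); total cost 5 + 7 + 5 = 17.
No covering selection has total cost below 17.

17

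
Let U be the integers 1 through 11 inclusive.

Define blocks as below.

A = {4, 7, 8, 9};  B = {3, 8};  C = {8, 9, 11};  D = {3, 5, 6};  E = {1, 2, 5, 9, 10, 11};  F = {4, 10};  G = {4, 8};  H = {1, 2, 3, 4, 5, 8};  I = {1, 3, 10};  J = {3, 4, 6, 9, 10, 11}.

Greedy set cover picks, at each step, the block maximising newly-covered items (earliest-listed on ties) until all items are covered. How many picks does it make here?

Greedy: pick E (covers 6 new) → pick A (covers 3 new) → pick D (covers 2 new). Total picks: 3.

3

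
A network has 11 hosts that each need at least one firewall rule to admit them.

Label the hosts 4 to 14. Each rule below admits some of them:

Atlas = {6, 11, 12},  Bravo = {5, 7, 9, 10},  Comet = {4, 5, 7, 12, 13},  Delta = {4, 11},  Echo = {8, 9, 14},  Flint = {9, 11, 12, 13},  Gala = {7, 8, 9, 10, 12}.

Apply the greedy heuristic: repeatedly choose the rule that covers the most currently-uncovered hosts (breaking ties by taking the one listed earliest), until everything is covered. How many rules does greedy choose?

4

Greedy: pick Comet (covers 5 new) → pick Echo (covers 3 new) → pick Atlas (covers 2 new) → pick Bravo (covers 1 new). Total picks: 4.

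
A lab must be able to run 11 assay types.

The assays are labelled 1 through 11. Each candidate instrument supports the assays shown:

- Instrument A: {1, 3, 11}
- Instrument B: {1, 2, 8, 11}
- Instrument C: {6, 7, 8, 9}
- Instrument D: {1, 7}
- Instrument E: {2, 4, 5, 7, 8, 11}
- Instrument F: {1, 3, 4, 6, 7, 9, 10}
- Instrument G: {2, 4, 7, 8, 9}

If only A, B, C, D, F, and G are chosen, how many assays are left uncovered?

1

Union of A, B, C, D, F, G = {1, 2, 3, 4, 6, 7, 8, 9, 10, 11}.
Not covered: 5 — 1 assay.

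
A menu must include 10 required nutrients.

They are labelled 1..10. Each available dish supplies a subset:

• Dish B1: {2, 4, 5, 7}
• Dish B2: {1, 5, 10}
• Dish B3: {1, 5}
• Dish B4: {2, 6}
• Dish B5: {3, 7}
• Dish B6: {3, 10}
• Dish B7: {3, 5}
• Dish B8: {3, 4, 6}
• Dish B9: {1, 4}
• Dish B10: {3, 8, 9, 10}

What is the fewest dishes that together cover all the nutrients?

4

B1 and B2 and B8 and B10 together: B1 ∪ B2 ∪ B8 ∪ B10 = {1, 2, 3, 4, 5, 6, 7, 8, 9, 10} — every nutrient is covered.
No 3 of the 10 dishes cover everything (all 120 combinations miss at least one nutrient), so 4 is optimal.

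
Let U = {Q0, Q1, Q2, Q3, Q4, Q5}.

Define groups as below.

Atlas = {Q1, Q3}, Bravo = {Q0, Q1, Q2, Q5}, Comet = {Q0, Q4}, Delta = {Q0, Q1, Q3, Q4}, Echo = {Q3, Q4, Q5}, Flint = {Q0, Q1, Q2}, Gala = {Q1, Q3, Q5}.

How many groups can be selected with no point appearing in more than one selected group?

Atlas, Comet are pairwise disjoint (Atlas={Q1,Q3}; Comet={Q0,Q4}).
Every remaining group overlaps one of these, and no 3 of the listed groups are pairwise disjoint, so 2 is the maximum.

2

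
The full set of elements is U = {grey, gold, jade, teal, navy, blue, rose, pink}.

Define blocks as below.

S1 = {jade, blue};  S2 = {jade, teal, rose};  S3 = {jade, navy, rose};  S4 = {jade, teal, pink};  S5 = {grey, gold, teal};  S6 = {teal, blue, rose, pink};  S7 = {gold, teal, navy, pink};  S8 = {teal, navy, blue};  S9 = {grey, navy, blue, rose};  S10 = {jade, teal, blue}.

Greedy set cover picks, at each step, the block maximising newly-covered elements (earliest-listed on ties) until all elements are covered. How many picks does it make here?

Greedy: pick S6 (covers 4 new) → pick S3 (covers 2 new) → pick S5 (covers 2 new). Total picks: 3.

3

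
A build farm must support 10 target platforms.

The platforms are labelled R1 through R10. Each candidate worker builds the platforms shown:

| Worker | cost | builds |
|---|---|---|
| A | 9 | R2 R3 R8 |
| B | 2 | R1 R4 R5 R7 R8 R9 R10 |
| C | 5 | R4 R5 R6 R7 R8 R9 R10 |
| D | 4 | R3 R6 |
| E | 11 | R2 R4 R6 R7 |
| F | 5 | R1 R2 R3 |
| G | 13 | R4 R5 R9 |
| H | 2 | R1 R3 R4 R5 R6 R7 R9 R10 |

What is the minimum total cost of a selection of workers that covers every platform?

9

B, F, H together cover every platform (B ∪ F ∪ H = {R1, R2, R3, R4, R5, R6, R7, R8, R9, R10}); total cost 2 + 5 + 2 = 9.
No covering selection has total cost below 9.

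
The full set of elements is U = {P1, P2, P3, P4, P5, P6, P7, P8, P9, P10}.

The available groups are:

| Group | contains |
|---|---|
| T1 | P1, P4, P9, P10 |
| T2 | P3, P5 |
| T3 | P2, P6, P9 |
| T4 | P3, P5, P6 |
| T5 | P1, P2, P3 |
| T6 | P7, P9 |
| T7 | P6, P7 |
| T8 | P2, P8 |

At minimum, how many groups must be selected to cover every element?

4

T1, T4, T7, and T8 cover everything between them: the union {P1, P2, P3, P4, P5, P6, P7, P8, P9, P10} is all of U.
No 3 of the 8 groups cover everything (all 56 combinations miss at least one element), so 4 is optimal.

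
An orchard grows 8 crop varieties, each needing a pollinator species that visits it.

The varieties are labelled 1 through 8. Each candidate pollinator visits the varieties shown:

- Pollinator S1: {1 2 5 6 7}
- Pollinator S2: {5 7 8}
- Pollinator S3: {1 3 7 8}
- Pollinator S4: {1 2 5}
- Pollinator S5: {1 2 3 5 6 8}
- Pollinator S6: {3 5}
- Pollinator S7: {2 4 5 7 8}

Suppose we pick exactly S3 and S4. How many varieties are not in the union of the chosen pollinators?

2

Union of S3, S4 = {1, 2, 3, 5, 7, 8}.
Not covered: 4, 6 — 2 varieties.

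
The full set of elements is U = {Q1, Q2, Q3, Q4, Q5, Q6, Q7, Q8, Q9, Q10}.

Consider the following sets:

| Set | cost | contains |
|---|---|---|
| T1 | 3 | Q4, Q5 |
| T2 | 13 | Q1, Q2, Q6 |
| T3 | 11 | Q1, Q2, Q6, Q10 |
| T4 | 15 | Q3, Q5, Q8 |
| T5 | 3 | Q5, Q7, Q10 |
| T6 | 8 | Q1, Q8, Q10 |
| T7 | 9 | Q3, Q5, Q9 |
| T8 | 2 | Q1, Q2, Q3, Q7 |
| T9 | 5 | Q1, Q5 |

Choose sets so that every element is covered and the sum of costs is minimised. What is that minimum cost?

T1, T3, T6, T7, T8 together cover every element (T1 ∪ T3 ∪ T6 ∪ T7 ∪ T8 = {Q1, Q2, Q3, Q4, Q5, Q6, Q7, Q8, Q9, Q10}); total cost 3 + 11 + 8 + 9 + 2 = 33.
The greedy pick T8, T1, T5, T6, T7, T3 costs 36; no covering selection beats 33.

33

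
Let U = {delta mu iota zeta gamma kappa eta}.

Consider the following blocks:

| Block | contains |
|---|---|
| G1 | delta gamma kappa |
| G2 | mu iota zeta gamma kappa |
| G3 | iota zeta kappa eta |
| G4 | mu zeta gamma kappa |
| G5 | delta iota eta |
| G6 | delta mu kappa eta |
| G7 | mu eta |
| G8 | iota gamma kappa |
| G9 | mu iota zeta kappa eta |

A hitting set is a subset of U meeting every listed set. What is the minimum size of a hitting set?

Take H = {gamma, eta}. Each listed block contains at least one of these, so H is a hitting set of size 2.
The blocks G4, G5 are pairwise disjoint, so any hitting set needs a separate point for each — at least 2. Hence 2 is optimal.

2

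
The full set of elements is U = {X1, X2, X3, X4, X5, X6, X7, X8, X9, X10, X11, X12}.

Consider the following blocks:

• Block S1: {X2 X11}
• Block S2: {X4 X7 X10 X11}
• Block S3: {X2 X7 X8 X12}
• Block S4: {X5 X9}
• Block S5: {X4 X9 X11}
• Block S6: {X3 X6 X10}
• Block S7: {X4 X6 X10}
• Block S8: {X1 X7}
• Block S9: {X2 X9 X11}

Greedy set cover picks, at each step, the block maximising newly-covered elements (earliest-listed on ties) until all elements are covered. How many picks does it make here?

Greedy: pick S2 (covers 4 new) → pick S3 (covers 3 new) → pick S4 (covers 2 new) → pick S6 (covers 2 new) → pick S8 (covers 1 new). Total picks: 5.

5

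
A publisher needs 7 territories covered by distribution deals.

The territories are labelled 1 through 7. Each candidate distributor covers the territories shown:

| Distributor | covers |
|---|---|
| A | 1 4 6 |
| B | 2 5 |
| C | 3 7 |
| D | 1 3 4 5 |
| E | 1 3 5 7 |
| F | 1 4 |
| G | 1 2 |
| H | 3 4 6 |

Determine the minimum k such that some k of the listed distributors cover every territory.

A and E and G together: A ∪ E ∪ G = {1, 2, 3, 4, 5, 6, 7} — every territory is covered.
No 2 of the 8 distributors cover everything (all 28 combinations miss at least one territory), so 3 is optimal.

3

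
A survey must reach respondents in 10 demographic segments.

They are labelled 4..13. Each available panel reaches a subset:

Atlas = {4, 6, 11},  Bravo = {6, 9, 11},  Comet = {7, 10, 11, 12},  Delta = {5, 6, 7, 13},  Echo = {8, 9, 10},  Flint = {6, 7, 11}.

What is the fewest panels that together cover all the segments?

4

Atlas and Comet and Delta and Echo together: Atlas ∪ Comet ∪ Delta ∪ Echo = {4, 5, 6, 7, 8, 9, 10, 11, 12, 13} — every segment is covered.
Only Atlas contains 4, so Atlas is forced; the remaining 7 segments need at least 3 more panels (each remaining panel adds at most 3) — so at least 4 panels are needed, and 4 is optimal.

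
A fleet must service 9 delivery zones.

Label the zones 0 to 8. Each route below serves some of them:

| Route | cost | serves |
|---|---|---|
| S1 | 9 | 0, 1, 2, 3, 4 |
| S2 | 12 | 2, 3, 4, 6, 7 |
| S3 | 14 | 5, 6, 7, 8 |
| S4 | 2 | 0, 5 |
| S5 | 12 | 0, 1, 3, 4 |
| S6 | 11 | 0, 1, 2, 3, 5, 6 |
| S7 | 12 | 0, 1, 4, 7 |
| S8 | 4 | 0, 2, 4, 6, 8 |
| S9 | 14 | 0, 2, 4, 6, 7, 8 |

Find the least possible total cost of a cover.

23

S1, S3 together cover every zone (S1 ∪ S3 = {0, 1, 2, 3, 4, 5, 6, 7, 8}); total cost 9 + 14 = 23.
The greedy pick S8, S4, S1, S2 costs 27; no covering selection beats 23.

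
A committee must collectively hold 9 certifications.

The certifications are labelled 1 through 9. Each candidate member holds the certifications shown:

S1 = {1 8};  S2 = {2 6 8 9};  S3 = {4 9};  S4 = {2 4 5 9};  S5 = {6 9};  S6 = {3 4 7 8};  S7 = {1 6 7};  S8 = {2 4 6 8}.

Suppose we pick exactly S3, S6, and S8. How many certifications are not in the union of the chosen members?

2

Union of S3, S6, S8 = {2, 3, 4, 6, 7, 8, 9}.
Not covered: 1, 5 — 2 certifications.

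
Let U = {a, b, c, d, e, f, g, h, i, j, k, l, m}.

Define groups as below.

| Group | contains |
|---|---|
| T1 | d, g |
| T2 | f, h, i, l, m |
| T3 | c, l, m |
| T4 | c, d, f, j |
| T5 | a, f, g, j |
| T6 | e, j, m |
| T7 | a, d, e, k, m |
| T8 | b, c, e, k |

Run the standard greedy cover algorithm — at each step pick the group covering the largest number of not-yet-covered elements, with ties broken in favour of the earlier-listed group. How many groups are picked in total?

Greedy: pick T2 (covers 5 new) → pick T7 (covers 4 new) → pick T4 (covers 2 new) → pick T1 (covers 1 new) → pick T8 (covers 1 new). Total picks: 5.
(The true minimum cover uses only 4 groups, so greedy is not optimal here.)

5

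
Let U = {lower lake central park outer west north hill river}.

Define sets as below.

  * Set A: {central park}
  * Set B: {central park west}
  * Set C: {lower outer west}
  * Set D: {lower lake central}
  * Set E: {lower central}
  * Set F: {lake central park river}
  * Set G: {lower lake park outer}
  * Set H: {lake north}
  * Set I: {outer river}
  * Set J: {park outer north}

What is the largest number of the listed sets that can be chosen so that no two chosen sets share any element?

A, C, H are pairwise disjoint (A={central,park}; C={lower,outer,west}; H={lake,north}).
Every remaining set overlaps one of these, and no 4 of the listed sets are pairwise disjoint, so 3 is the maximum.

3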